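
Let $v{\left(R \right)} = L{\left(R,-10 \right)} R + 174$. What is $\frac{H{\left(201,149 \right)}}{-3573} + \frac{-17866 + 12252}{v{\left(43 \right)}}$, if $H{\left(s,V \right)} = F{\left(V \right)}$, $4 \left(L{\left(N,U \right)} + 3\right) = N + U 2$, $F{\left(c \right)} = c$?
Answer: $- \frac{11487067}{596691} \approx -19.251$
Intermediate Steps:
$L{\left(N,U \right)} = -3 + \frac{U}{2} + \frac{N}{4}$ ($L{\left(N,U \right)} = -3 + \frac{N + U 2}{4} = -3 + \frac{N + 2 U}{4} = -3 + \left(\frac{U}{2} + \frac{N}{4}\right) = -3 + \frac{U}{2} + \frac{N}{4}$)
$H{\left(s,V \right)} = V$
$v{\left(R \right)} = 174 + R \left(-8 + \frac{R}{4}\right)$ ($v{\left(R \right)} = \left(-3 + \frac{1}{2} \left(-10\right) + \frac{R}{4}\right) R + 174 = \left(-3 - 5 + \frac{R}{4}\right) R + 174 = \left(-8 + \frac{R}{4}\right) R + 174 = R \left(-8 + \frac{R}{4}\right) + 174 = 174 + R \left(-8 + \frac{R}{4}\right)$)
$\frac{H{\left(201,149 \right)}}{-3573} + \frac{-17866 + 12252}{v{\left(43 \right)}} = \frac{149}{-3573} + \frac{-17866 + 12252}{174 + \frac{1}{4} \cdot 43 \left(-32 + 43\right)} = 149 \left(- \frac{1}{3573}\right) - \frac{5614}{174 + \frac{1}{4} \cdot 43 \cdot 11} = - \frac{149}{3573} - \frac{5614}{174 + \frac{473}{4}} = - \frac{149}{3573} - \frac{5614}{\frac{1169}{4}} = - \frac{149}{3573} - \frac{3208}{167} = - \frac{11487067}{596691}$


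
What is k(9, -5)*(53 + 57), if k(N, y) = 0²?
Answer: 0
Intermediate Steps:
k(N, y) = 0
k(9, -5)*(53 + 57) = 0*(53 + 57) = 0*110 = 0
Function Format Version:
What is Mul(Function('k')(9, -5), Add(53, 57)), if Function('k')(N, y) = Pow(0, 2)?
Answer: 0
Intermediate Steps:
Function('k')(N, y) = 0
Mul(Function('k')(9, -5), Add(53, 57)) = Mul(0, Add(53, 57)) = Mul(0, 110) = 0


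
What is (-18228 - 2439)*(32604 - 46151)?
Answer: 279975849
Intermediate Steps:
(-18228 - 2439)*(32604 - 46151) = -20667*(-13547) = 279975849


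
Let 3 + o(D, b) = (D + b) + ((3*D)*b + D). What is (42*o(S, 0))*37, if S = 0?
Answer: -4662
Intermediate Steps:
o(D, b) = -3 + b + 2*D + 3*D*b (o(D, b) = -3 + ((D + b) + ((3*D)*b + D)) = -3 + ((D + b) + (3*D*b + D)) = -3 + ((D + b) + (D + 3*D*b)) = -3 + (b + 2*D + 3*D*b) = -3 + b + 2*D + 3*D*b)
(42*o(S, 0))*37 = (42*(-3 + 0 + 2*0 + 3*0*0))*37 = (42*(-3 + 0 + 0 + 0))*37 = (42*(-3))*37 = -126*37 = -4662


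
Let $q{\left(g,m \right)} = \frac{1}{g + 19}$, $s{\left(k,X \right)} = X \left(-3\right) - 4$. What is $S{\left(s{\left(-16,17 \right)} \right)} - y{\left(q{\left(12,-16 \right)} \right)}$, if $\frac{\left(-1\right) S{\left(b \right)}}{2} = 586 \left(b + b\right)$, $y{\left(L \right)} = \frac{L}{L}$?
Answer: $128919$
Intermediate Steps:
$s{\left(k,X \right)} = -4 - 3 X$ ($s{\left(k,X \right)} = - 3 X - 4 = -4 - 3 X$)
$q{\left(g,m \right)} = \frac{1}{19 + g}$
$y{\left(L \right)} = 1$
$S{\left(b \right)} = - 2344 b$ ($S{\left(b \right)} = - 2 \cdot 586 \left(b + b\right) = - 2 \cdot 586 \cdot 2 b = - 2 \cdot 1172 b = - 2344 b$)
$S{\left(s{\left(-16,17 \right)} \right)} - y{\left(q{\left(12,-16 \right)} \right)} = - 2344 \left(-4 - 51\right) - 1 = \left(-2344\right) \left(-55\right) - 1 = 128920 - 1 = 128919$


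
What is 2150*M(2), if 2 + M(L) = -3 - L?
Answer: -15050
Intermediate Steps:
M(L) = -5 - L (M(L) = -2 + (-3 - L) = -5 - L)
2150*M(2) = 2150*(-5 - 1*2) = 2150*(-5 - 2) = 2150*(-7) = -15050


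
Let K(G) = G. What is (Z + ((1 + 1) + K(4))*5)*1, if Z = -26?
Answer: 4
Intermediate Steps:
(Z + ((1 + 1) + K(4))*5)*1 = (-26 + ((1 + 1) + 4)*5)*1 = (-26 + (2 + 4)*5)*1 = (-26 + 6*5)*1 = (-26 + 30)*1 = 4*1 = 4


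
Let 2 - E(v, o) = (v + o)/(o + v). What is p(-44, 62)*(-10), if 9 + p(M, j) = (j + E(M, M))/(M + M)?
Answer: 4275/44 ≈ 97.159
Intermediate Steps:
E(v, o) = 1 (E(v, o) = 2 - (v + o)/(o + v) = 2 - (o + v)/(o + v) = 2 - 1*1 = 2 - 1 = 1)
p(M, j) = -9 + (1 + j)/(2*M) (p(M, j) = -9 + (j + 1)/(M + M) = -9 + (1 + j)/((2*M)) = -9 + (1 + j)*(1/(2*M)) = -9 + (1 + j)/(2*M))
p(-44, 62)*(-10) = ((1/2)*(1 + 62 - 18*(-44))/(-44))*(-10) = ((1/2)*(-1/44)*(1 + 62 + 792))*(-10) = ((1/2)*(-1/44)*855)*(-10) = -855/88*(-10) = 4275/44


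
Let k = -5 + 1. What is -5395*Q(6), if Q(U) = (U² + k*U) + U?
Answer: -97110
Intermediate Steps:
k = -4
Q(U) = U² - 3*U (Q(U) = (U² - 4*U) + U = U² - 3*U)
-5395*Q(6) = -32370*(-3 + 6) = -32370*3 = -5395*18 = -97110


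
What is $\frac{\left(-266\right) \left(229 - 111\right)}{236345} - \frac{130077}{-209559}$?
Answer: $\frac{8055136891}{16509407285} \approx 0.48791$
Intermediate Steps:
$\frac{\left(-266\right) \left(229 - 111\right)}{236345} - \frac{130077}{-209559} = \left(-266\right) 118 \cdot \frac{1}{236345} - - \frac{43359}{69853} = \left(-31388\right) \frac{1}{236345} + \frac{43359}{69853} = - \frac{31388}{236345} + \frac{43359}{69853} = \frac{8055136891}{16509407285}$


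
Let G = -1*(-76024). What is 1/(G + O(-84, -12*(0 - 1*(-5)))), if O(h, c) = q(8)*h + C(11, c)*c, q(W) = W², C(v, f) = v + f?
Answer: 1/73588 ≈ 1.3589e-5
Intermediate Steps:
C(v, f) = f + v
G = 76024
O(h, c) = 64*h + c*(11 + c) (O(h, c) = 8²*h + (c + 11)*c = 64*h + (11 + c)*c = 64*h + c*(11 + c))
1/(G + O(-84, -12*(0 - 1*(-5)))) = 1/(76024 + (64*(-84) + (-12*(0 - 1*(-5)))*(11 - 12*(0 - 1*(-5))))) = 1/(76024 + (-5376 + (-12*(0 + 5))*(11 - 12*(0 + 5)))) = 1/(76024 + (-5376 + (-12*5)*(11 - 12*5))) = 1/(76024 + (-5376 - 60*(11 - 60))) = 1/(76024 + (-5376 - 60*(-49))) = 1/(76024 + (-5376 + 2940)) = 1/(76024 - 2436) = 1/73588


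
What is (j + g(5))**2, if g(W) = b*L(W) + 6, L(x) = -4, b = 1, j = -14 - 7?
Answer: 361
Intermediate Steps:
j = -21
g(W) = 2 (g(W) = 1*(-4) + 6 = -4 + 6 = 2)
(j + g(5))**2 = (-21 + 2)**2 = (-19)**2 = 361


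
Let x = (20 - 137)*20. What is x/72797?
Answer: -2340/72797 ≈ -0.032144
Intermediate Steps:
x = -2340 (x = -117*20 = -2340)
x/72797 = -2340/72797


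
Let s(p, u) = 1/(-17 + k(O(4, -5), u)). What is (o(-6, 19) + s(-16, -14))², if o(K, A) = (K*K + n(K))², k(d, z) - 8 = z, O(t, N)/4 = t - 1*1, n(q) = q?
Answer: 428448601/529 ≈ 8.0992e+5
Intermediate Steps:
O(t, N) = -4 + 4*t (O(t, N) = 4*(t - 1*1) = 4*(t - 1) = 4*(-1 + t) = -4 + 4*t)
k(d, z) = 8 + z
s(p, u) = 1/(-9 + u) (s(p, u) = 1/(-17 + (8 + u)) = 1/(-9 + u))
o(K, A) = (K + K²)² (o(K, A) = (K*K + K)² = (K² + K)² = (K + K²)²)
(o(-6, 19) + s(-16, -14))² = ((-6)²*(1 - 6)² + 1/(-9 - 14))² = (36*(-5)² + 1/(-23))² = (36*25 - 1/23)² = (900 - 1/23)² = (20699/23)² = 428448601/529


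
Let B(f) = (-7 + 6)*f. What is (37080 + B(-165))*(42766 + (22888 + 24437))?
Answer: 3355439295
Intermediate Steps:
B(f) = -f
(37080 + B(-165))*(42766 + (22888 + 24437)) = (37080 - 1*(-165))*(42766 + (22888 + 24437)) = (37080 + 165)*(42766 + 47325) = 37245*90091 = 3355439295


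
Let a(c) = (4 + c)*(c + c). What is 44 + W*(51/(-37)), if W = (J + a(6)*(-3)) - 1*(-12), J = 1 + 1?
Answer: 19274/37 ≈ 520.92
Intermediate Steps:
J = 2
a(c) = 2*c*(4 + c) (a(c) = (4 + c)*(2*c) = 2*c*(4 + c))
W = -346 (W = (2 + (2*6*(4 + 6))*(-3)) - 1*(-12) = (2 + (2*6*10)*(-3)) + 12 = (2 + 120*(-3)) + 12 = (2 - 360) + 12 = -358 + 12 = -346)
44 + W*(51/(-37)) = 44 - 17646/(-37) = 44 - 17646*(-1)/37 = 44 - 346*(-51/37) = 44 + 17646/37 = 19274/37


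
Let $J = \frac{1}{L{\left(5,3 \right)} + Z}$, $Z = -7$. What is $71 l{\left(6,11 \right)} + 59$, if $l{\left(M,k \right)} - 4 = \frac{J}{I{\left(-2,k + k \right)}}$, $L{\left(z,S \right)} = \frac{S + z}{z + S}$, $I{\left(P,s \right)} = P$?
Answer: $\frac{4187}{12} \approx 348.92$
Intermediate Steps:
$L{\left(z,S \right)} = 1$ ($L{\left(z,S \right)} = \frac{S + z}{S + z} = 1$)
$J = - \frac{1}{6}$ ($J = \frac{1}{1 - 7} = \frac{1}{-6} = - \frac{1}{6} \approx -0.16667$)
$l{\left(M,k \right)} = \frac{49}{12}$ ($l{\left(M,k \right)} = 4 - \frac{1}{6 \left(-2\right)} = 4 - - \frac{1}{12} = 4 + \frac{1}{12} = \frac{49}{12}$)
$71 l{\left(6,11 \right)} + 59 = 71 \cdot \frac{49}{12} + 59 = \frac{3479}{12} + 59 = \frac{4187}{12}$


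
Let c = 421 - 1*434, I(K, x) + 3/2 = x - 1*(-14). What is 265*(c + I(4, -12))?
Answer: -6625/2 ≈ -3312.5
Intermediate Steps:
I(K, x) = 25/2 + x (I(K, x) = -3/2 + (x - 1*(-14)) = -3/2 + (x + 14) = -3/2 + (14 + x) = 25/2 + x)
c = -13 (c = 421 - 434 = -13)
265*(c + I(4, -12)) = 265*(-13 + (25/2 - 12)) = 265*(-13 + ½) = 265*(-25/2) = -6625/2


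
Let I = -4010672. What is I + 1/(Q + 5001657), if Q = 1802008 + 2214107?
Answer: -36167325662783/9017772 ≈ -4.0107e+6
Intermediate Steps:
Q = 4016115
I + 1/(Q + 5001657) = -4010672 + 1/(4016115 + 5001657) = -4010672 + 1/9017772 = -36167325662783/9017772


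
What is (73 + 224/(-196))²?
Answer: 253009/49 ≈ 5163.4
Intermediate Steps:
(73 + 224/(-196))² = (73 + 224*(-1/196))² = (73 - 8/7)² = (503/7)² = 253009/49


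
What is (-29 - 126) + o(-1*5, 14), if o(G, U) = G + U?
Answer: -146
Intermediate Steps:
(-29 - 126) + o(-1*5, 14) = (-29 - 126) + (-1*5 + 14) = -155 + (-5 + 14) = -155 + 9 = -146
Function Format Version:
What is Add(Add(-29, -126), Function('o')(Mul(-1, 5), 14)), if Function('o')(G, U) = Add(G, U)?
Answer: -146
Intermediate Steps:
Add(Add(-29, -126), Function('o')(Mul(-1, 5), 14)) = Add(Add(-29, -126), Add(Mul(-1, 5), 14)) = Add(-155, Add(-5, 14)) = Add(-155, 9) = -146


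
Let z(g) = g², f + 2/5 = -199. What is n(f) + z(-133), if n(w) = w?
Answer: 87448/5 ≈ 17490.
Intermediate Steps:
f = -997/5 (f = -⅖ - 199 = -997/5 ≈ -199.40)
n(f) + z(-133) = -997/5 + (-133)² = -997/5 + 17689 = 87448/5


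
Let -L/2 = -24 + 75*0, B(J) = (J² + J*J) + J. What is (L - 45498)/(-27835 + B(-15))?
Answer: 909/548 ≈ 1.6588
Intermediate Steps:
B(J) = J + 2*J² (B(J) = (J² + J²) + J = 2*J² + J = J + 2*J²)
L = 48 (L = -2*(-24 + 75*0) = -2*(-24 + 0) = -2*(-24) = 48)
(L - 45498)/(-27835 + B(-15)) = (48 - 45498)/(-27835 - 15*(1 + 2*(-15))) = -45450/(-27835 - 15*(1 - 30)) = -45450/(-27835 - 15*(-29)) = -45450/(-27835 + 435) = -45450/(-27400) = -45450*(-1/27400) = 909/548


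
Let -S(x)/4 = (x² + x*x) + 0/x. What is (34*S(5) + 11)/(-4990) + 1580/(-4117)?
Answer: 20066113/20543830 ≈ 0.97675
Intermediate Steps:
S(x) = -8*x² (S(x) = -4*((x² + x*x) + 0/x) = -4*((x² + x²) + 0) = -4*(2*x² + 0) = -8*x²)
(34*S(5) + 11)/(-4990) + 1580/(-4117) = (34*(-8*5²) + 11)/(-4990) + 1580/(-4117) = (34*(-8*25) + 11)*(-1/4990) + 1580*(-1/4117) = (34*(-200) + 11)*(-1/4990) - 1580/4117 = (-6800 + 11)*(-1/4990) - 1580/4117 = -6789*(-1/4990) - 1580/4117 = 6789/4990 - 1580/4117 = 20066113/20543830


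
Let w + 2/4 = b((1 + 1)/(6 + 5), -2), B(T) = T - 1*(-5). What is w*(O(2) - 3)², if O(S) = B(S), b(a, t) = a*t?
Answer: -152/11 ≈ -13.818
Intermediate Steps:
B(T) = 5 + T (B(T) = T + 5 = 5 + T)
O(S) = 5 + S
w = -19/22 (w = -½ + ((1 + 1)/(6 + 5))*(-2) = -½ + (2/11)*(-2) = -½ - 4/11 = -19/22 ≈ -0.86364)
w*(O(2) - 3)² = -19*((5 + 2) - 3)²/22 = -19*(7 - 3)²/22 = -19/22*4² = -19/22*16 = -152/11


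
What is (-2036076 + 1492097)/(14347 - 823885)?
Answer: 543979/809538 ≈ 0.67196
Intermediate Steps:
(-2036076 + 1492097)/(14347 - 823885) = -543979/(-809538) = -543979*(-1/809538) = 543979/809538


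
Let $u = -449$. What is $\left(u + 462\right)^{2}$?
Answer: $169$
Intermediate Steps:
$\left(u + 462\right)^{2} = \left(-449 + 462\right)^{2} = 13^{2} = 169$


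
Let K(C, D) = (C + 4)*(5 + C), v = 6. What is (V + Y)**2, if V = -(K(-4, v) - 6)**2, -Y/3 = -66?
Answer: 26244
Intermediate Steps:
Y = 198 (Y = -3*(-66) = 198)
K(C, D) = (4 + C)*(5 + C)
V = -36 (V = -((20 + (-4)**2 + 9*(-4)) - 6)**2 = -((20 + 16 - 36) - 6)**2 = -(0 - 6)**2 = -1*(-6)**2 = -1*36 = -36)
(V + Y)**2 = (-36 + 198)**2 = 162**2 = 26244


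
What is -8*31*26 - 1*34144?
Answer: -40592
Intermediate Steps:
-8*31*26 - 1*34144 = -248*26 - 34144 = -6448 - 34144 = -40592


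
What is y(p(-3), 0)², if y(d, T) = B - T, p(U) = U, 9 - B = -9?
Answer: 324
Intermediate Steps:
B = 18 (B = 9 - 1*(-9) = 9 + 9 = 18)
y(d, T) = 18 - T
y(p(-3), 0)² = (18 - 1*0)² = (18 + 0)² = 18² = 324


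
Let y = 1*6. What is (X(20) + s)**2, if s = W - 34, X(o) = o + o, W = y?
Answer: 144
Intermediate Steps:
y = 6
W = 6
X(o) = 2*o
s = -28 (s = 6 - 34 = -28)
(X(20) + s)**2 = (2*20 - 28)**2 = (40 - 28)**2 = 12**2 = 144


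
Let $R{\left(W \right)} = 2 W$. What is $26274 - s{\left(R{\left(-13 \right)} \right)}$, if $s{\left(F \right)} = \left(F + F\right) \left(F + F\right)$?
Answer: $23570$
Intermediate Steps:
$s{\left(F \right)} = 4 F^{2}$ ($s{\left(F \right)} = 2 F 2 F = 4 F^{2}$)
$26274 - s{\left(R{\left(-13 \right)} \right)} = 26274 - 4 \left(2 \left(-13\right)\right)^{2} = 26274 - 4 \left(-26\right)^{2} = 26274 - 4 \cdot 676 = 26274 - 2704 = 23570$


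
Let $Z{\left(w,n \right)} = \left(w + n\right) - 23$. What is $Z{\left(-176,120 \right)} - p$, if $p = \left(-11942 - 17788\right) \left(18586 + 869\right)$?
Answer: $578397071$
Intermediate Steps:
$Z{\left(w,n \right)} = -23 + n + w$ ($Z{\left(w,n \right)} = \left(n + w\right) - 23 = -23 + n + w$)
$p = -578397150$ ($p = \left(-29730\right) 19455 = -578397150$)
$Z{\left(-176,120 \right)} - p = \left(-23 + 120 - 176\right) - -578397150 = -79 + 578397150 = 578397071$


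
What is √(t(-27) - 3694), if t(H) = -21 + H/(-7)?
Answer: I*√181846/7 ≈ 60.919*I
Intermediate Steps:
t(H) = -21 - H/7 (t(H) = -21 + H*(-⅐) = -21 - H/7)
√(t(-27) - 3694) = √((-21 - ⅐*(-27)) - 3694) = √((-21 + 27/7) - 3694) = √(-120/7 - 3694) = √(-25978/7) = I*√181846/7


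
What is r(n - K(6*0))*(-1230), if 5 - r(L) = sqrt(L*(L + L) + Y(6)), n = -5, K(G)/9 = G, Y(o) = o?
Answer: -6150 + 2460*sqrt(14) ≈ 3054.5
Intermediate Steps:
K(G) = 9*G
r(L) = 5 - sqrt(6 + 2*L**2) (r(L) = 5 - sqrt(L*(L + L) + 6) = 5 - sqrt(L*(2*L) + 6) = 5 - sqrt(2*L**2 + 6) = 5 - sqrt(6 + 2*L**2))
r(n - K(6*0))*(-1230) = (5 - sqrt(6 + 2*(-5 - 9*6*0)**2))*(-1230) = (5 - sqrt(6 + 2*(-5 - 9*0)**2))*(-1230) = (5 - sqrt(6 + 2*(-5 - 1*0)**2))*(-1230) = (5 - sqrt(6 + 2*(-5 + 0)**2))*(-1230) = (5 - sqrt(6 + 2*(-5)**2))*(-1230) = (5 - sqrt(6 + 2*25))*(-1230) = (5 - sqrt(6 + 50))*(-1230) = (5 - sqrt(56))*(-1230) = (5 - 2*sqrt(14))*(-1230) = -6150 + 2460*sqrt(14)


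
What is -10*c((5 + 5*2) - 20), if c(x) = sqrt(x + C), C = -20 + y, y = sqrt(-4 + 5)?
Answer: -20*I*sqrt(6) ≈ -48.99*I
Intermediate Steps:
y = 1 (y = sqrt(1) = 1)
C = -19 (C = -20 + 1 = -19)
c(x) = sqrt(-19 + x) (c(x) = sqrt(x - 19) = sqrt(-19 + x))
-10*c((5 + 5*2) - 20) = -10*sqrt(-19 + ((5 + 5*2) - 20)) = -10*sqrt(-19 + ((5 + 10) - 20)) = -10*sqrt(-19 + (15 - 20)) = -10*sqrt(-19 - 5) = -20*I*sqrt(6)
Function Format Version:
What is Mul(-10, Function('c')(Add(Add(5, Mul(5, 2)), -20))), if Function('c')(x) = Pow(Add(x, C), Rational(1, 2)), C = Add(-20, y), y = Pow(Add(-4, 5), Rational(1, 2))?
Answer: Mul(-20, I, Pow(6, Rational(1, 2))) ≈ Mul(-48.990, I)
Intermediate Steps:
y = 1 (y = Pow(1, Rational(1, 2)) = 1)
C = -19 (C = Add(-20, 1) = -19)
Function('c')(x) = Pow(Add(-19, x), Rational(1, 2)) (Function('c')(x) = Pow(Add(x, -19), Rational(1, 2)) = Pow(Add(-19, x), Rational(1, 2)))
Mul(-10, Function('c')(Add(Add(5, Mul(5, 2)), -20))) = Mul(-10, Pow(Add(-19, Add(Add(5, Mul(5, 2)), -20)), Rational(1, 2))) = Mul(-10, Pow(Add(-19, Add(Add(5, 10), -20)), Rational(1, 2))) = Mul(-10, Pow(Add(-19, Add(15, -20)), Rational(1, 2))) = Mul(-10, Pow(Add(-19, -5), Rational(1, 2))) = Mul(-10, Pow(-24, Rational(1, 2))) = Mul(-10, Mul(2, I, Pow(6, Rational(1, 2)))) = Mul(-20, I, Pow(6, Rational(1, 2)))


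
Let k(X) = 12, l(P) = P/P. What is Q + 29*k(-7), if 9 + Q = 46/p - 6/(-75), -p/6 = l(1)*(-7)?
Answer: 178592/525 ≈ 340.18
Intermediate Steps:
l(P) = 1
p = 42 (p = -6*(-7) = 42)
Q = -4108/525 (Q = -9 + (46/42 - 6/(-75)) = -9 + (46*(1/42) - 6*(-1/75)) = -9 + (23/21 + 2/25) = -9 + 617/525 = -4108/525 ≈ -7.8248)
Q + 29*k(-7) = -4108/525 + 29*12 = -4108/525 + 348 = 178592/525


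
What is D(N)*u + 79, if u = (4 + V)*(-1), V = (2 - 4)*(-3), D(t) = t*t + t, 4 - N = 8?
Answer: -41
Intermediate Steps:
N = -4 (N = 4 - 1*8 = 4 - 8 = -4)
D(t) = t + t**2 (D(t) = t**2 + t = t + t**2)
V = 6 (V = -2*(-3) = 6)
u = -10 (u = (4 + 6)*(-1) = 10*(-1) = -10)
D(N)*u + 79 = -4*(1 - 4)*(-10) + 79 = -4*(-3)*(-10) + 79 = 12*(-10) + 79 = -120 + 79 = -41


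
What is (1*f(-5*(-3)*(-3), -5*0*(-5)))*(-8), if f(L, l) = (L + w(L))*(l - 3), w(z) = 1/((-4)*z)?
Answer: -16198/15 ≈ -1079.9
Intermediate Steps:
w(z) = -1/(4*z)
f(L, l) = (-3 + l)*(L - 1/(4*L)) (f(L, l) = (L - 1/(4*L))*(l - 3) = (L - 1/(4*L))*(-3 + l) = (-3 + l)*(L - 1/(4*L)))
(1*f(-5*(-3)*(-3), -5*0*(-5)))*(-8) = (1*((3 - (-5*0)*(-5) + 4*(-5*(-3)*(-3))²*(-3 - 5*0*(-5)))/(4*((-5*(-3)*(-3))))))*(-8) = (1*((3 - 0*(-5) + 4*(15*(-3))²*(-3 + 0*(-5)))/(4*((15*(-3))))))*(-8) = (1*((¼)*(3 - 1*0 + 4*(-45)²*(-3 + 0))/(-45)))*(-8) = (1*((¼)*(-1/45)*(3 + 0 + 4*2025*(-3))))*(-8) = (1*((¼)*(-1/45)*(3 + 0 - 24300)))*(-8) = (1*((¼)*(-1/45)*(-24297)))*(-8) = (1*(8099/60))*(-8) = (8099/60)*(-8) = -16198/15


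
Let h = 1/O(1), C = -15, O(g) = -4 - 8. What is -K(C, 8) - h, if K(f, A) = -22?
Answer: 265/12 ≈ 22.083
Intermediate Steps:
O(g) = -12
h = -1/12 (h = 1/(-12) = -1/12 ≈ -0.083333)
-K(C, 8) - h = -1*(-22) - 1*(-1/12) = 22 + 1/12 = 265/12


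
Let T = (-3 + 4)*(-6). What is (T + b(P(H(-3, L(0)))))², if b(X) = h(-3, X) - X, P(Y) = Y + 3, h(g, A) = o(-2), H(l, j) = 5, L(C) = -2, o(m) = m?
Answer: 256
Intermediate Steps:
h(g, A) = -2
P(Y) = 3 + Y
T = -6 (T = 1*(-6) = -6)
b(X) = -2 - X
(T + b(P(H(-3, L(0)))))² = (-6 + (-2 - (3 + 5)))² = (-6 + (-2 - 1*8))² = (-6 + (-2 - 8))² = (-6 - 10)² = (-16)² = 256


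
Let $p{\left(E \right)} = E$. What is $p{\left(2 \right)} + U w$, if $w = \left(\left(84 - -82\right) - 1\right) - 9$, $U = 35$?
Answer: $5462$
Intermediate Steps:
$w = 156$ ($w = \left(\left(84 + 82\right) - 1\right) - 9 = \left(166 - 1\right) - 9 = 165 - 9 = 156$)
$p{\left(2 \right)} + U w = 2 + 35 \cdot 156 = 2 + 5460 = 5462$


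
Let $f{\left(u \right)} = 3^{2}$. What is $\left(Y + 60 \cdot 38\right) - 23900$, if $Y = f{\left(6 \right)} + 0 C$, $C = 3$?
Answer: $-21611$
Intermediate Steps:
$f{\left(u \right)} = 9$
$Y = 9$ ($Y = 9 + 0 \cdot 3 = 9 + 0 = 9$)
$\left(Y + 60 \cdot 38\right) - 23900 = \left(9 + 60 \cdot 38\right) - 23900 = \left(9 + 2280\right) - 23900 = 2289 - 23900 = -21611$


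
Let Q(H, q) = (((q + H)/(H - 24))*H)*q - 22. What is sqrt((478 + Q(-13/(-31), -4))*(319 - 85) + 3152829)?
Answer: sqrt(1673807781155565)/22661 ≈ 1805.4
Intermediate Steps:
Q(H, q) = -22 + H*q*(H + q)/(-24 + H) (Q(H, q) = (((H + q)/(-24 + H))*H)*q - 22 = (H*(H + q)/(-24 + H))*q - 22 = H*q*(H + q)/(-24 + H) - 22 = -22 + H*q*(H + q)/(-24 + H))
sqrt((478 + Q(-13/(-31), -4))*(319 - 85) + 3152829) = sqrt((478 + (528 - (-286)/(-31) - 13/(-31)*(-4)**2 - 4*(-13/(-31))**2)/(-24 - 13/(-31)))*(319 - 85) + 3152829) = sqrt((478 + (528 - (-286)*(-1)/31 - 13*(-1/31)*16 - 4*(-13*(-1/31))**2)/(-24 - 13*(-1/31)))*234 + 3152829) = sqrt((478 + (528 - 22*13/31 + (13/31)*16 - 4*(13/31)**2)/(-24 + 13/31))*234 + 3152829) = sqrt((478 + (528 - 286/31 + 208/31 - 4*169/961)/(-731/31))*234 + 3152829) = sqrt((478 - 31*(528 - 286/31 + 208/31 - 676/961)/731)*234 + 3152829) = sqrt((478 - 31/731*504314/961)*234 + 3152829) = sqrt((478 - 504314/22661)*234 + 3152829) = sqrt((10327644/22661)*234 + 3152829) = sqrt(2416668696/22661 + 3152829) = sqrt(73862926665/22661) = sqrt(1673807781155565)/22661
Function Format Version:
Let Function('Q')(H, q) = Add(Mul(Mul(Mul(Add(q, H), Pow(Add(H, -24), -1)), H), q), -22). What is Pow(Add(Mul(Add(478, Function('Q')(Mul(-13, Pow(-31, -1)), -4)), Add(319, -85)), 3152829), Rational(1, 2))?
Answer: Mul(Rational(1, 22661), Pow(1673807781155565, Rational(1, 2))) ≈ 1805.4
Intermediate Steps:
Function('Q')(H, q) = Add(-22, Mul(H, q, Pow(Add(-24, H), -1), Add(H, q))) (Function('Q')(H, q) = Add(Mul(Mul(Mul(Add(H, q), Pow(Add(-24, H), -1)), H), q), -22) = Add(Mul(Mul(Mul(Pow(Add(-24, H), -1), Add(H, q)), H), q), -22) = Add(Mul(Mul(H, Pow(Add(-24, H), -1), Add(H, q)), q), -22) = Add(Mul(H, q, Pow(Add(-24, H), -1), Add(H, q)), -22) = Add(-22, Mul(H, q, Pow(Add(-24, H), -1), Add(H, q))))
Pow(Add(Mul(Add(478, Function('Q')(Mul(-13, Pow(-31, -1)), -4)), Add(319, -85)), 3152829), Rational(1, 2)) = Pow(Add(Mul(Add(478, Mul(Pow(Add(-24, Mul(-13, Pow(-31, -1))), -1), Add(528, Mul(-22, Mul(-13, Pow(-31, -1))), Mul(Mul(-13, Pow(-31, -1)), Pow(-4, 2)), Mul(-4, Pow(Mul(-13, Pow(-31, -1)), 2))))), Add(319, -85)), 3152829), Rational(1, 2)) = Pow(Add(Mul(Add(478, Mul(Pow(Add(-24, Mul(-13, Rational(-1, 31))), -1), Add(528, Mul(-22, Mul(-13, Rational(-1, 31))), Mul(Mul(-13, Rational(-1, 31)), 16), Mul(-4, Pow(Mul(-13, Rational(-1, 31)), 2))))), 234), 3152829), Rational(1, 2)) = Pow(Add(Mul(Add(478, Mul(Pow(Add(-24, Rational(13, 31)), -1), Add(528, Mul(-22, Rational(13, 31)), Mul(Rational(13, 31), 16), Mul(-4, Pow(Rational(13, 31), 2))))), 234), 3152829), Rational(1, 2)) = Pow(Add(Mul(Add(478, Mul(Pow(Rational(-731, 31), -1), Add(528, Rational(-286, 31), Rational(208, 31), Mul(-4, Rational(169, 961))))), 234), 3152829), Rational(1, 2)) = Pow(Add(Mul(Add(478, Mul(Rational(-31, 731), Add(528, Rational(-286, 31), Rational(208, 31), Rational(-676, 961)))), 234), 3152829), Rational(1, 2)) = Pow(Add(Mul(Add(478, Mul(Rational(-31, 731), Rational(504314, 961))), 234), 3152829), Rational(1, 2)) = Pow(Add(Mul(Add(478, Rational(-504314, 22661)), 234), 3152829), Rational(1, 2)) = Pow(Add(Mul(Rational(10327644, 22661), 234), 3152829), Rational(1, 2)) = Pow(Add(Rational(2416668696, 22661), 3152829), Rational(1, 2)) = Pow(Rational(73862926665, 22661), Rational(1, 2)) = Mul(Rational(1, 22661), Pow(1673807781155565, Rational(1, 2)))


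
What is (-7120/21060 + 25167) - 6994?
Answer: 19135813/1053 ≈ 18173.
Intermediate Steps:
(-7120/21060 + 25167) - 6994 = (-7120*1/21060 + 25167) - 6994 = (-356/1053 + 25167) - 6994 = 26500495/1053 - 6994 = 19135813/1053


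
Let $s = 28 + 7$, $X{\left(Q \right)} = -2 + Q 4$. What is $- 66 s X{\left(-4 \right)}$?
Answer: $41580$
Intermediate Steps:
$X{\left(Q \right)} = -2 + 4 Q$
$s = 35$
$- 66 s X{\left(-4 \right)} = \left(-66\right) 35 \left(-2 + 4 \left(-4\right)\right) = - 2310 \left(-2 - 16\right) = \left(-2310\right) \left(-18\right) = 41580$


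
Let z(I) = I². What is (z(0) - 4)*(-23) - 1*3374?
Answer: -3282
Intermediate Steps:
(z(0) - 4)*(-23) - 1*3374 = (0² - 4)*(-23) - 1*3374 = (0 - 4)*(-23) - 3374 = -4*(-23) - 3374 = 92 - 3374 = -3282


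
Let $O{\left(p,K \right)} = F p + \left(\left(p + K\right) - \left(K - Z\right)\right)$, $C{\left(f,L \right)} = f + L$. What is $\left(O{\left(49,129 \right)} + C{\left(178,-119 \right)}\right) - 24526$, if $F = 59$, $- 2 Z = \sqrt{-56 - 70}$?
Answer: $-21527 - \frac{3 i \sqrt{14}}{2} \approx -21527.0 - 5.6125 i$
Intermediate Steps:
$C{\left(f,L \right)} = L + f$
$Z = - \frac{3 i \sqrt{14}}{2}$ ($Z = - \frac{\sqrt{-56 - 70}}{2} = - \frac{\sqrt{-126}}{2} = - \frac{3 i \sqrt{14}}{2} \approx - 5.6125 i$)
$O{\left(p,K \right)} = 60 p - \frac{3 i \sqrt{14}}{2}$ ($O{\left(p,K \right)} = 59 p + \left(\left(p + K\right) - \left(K + \frac{3 i \sqrt{14}}{2}\right)\right) = 59 p + \left(\left(K + p\right) - \left(K + \frac{3 i \sqrt{14}}{2}\right)\right) = 59 p + \left(p - \frac{3 i \sqrt{14}}{2}\right) = 60 p - \frac{3 i \sqrt{14}}{2}$)
$\left(O{\left(49,129 \right)} + C{\left(178,-119 \right)}\right) - 24526 = \left(\left(60 \cdot 49 - \frac{3 i \sqrt{14}}{2}\right) + \left(-119 + 178\right)\right) - 24526 = \left(\left(2940 - \frac{3 i \sqrt{14}}{2}\right) + 59\right) - 24526 = \left(2999 - \frac{3 i \sqrt{14}}{2}\right) - 24526 = -21527 - \frac{3 i \sqrt{14}}{2}$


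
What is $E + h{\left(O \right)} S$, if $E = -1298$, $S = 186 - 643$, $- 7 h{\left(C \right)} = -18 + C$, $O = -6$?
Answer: $- \frac{20054}{7} \approx -2864.9$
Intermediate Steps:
$h{\left(C \right)} = \frac{18}{7} - \frac{C}{7}$ ($h{\left(C \right)} = - \frac{-18 + C}{7} = \frac{18}{7} - \frac{C}{7}$)
$S = -457$
$E + h{\left(O \right)} S = -1298 + \left(\frac{18}{7} - - \frac{6}{7}\right) \left(-457\right) = -1298 + \left(\frac{18}{7} + \frac{6}{7}\right) \left(-457\right) = -1298 + \frac{24}{7} \left(-457\right) = -1298 - \frac{10968}{7} = - \frac{20054}{7}$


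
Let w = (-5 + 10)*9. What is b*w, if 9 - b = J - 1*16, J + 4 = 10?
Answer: 855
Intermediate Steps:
J = 6 (J = -4 + 10 = 6)
b = 19 (b = 9 - (6 - 1*16) = 9 - (6 - 16) = 9 - 1*(-10) = 9 + 10 = 19)
w = 45 (w = 5*9 = 45)
b*w = 19*45 = 855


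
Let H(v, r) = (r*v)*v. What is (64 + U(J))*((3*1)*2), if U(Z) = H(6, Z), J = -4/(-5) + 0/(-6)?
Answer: 2784/5 ≈ 556.80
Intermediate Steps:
J = ⅘ (J = -4*(-⅕) + 0*(-⅙) = ⅘ + 0 = ⅘ ≈ 0.80000)
H(v, r) = r*v²
U(Z) = 36*Z (U(Z) = Z*6² = Z*36 = 36*Z)
(64 + U(J))*((3*1)*2) = (64 + 36*(⅘))*((3*1)*2) = (64 + 144/5)*(3*2) = (464/5)*6 = 2784/5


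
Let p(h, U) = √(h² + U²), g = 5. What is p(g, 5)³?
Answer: 250*√2 ≈ 353.55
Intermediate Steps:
p(h, U) = √(U² + h²)
p(g, 5)³ = (√(5² + 5²))³ = (√(25 + 25))³ = (√50)³ = (5*√2)³ = 250*√2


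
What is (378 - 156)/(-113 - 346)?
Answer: -74/153 ≈ -0.48366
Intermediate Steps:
(378 - 156)/(-113 - 346) = 222/(-459) = 222*(-1/459) = -74/153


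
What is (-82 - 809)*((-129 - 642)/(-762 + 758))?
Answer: -686961/4 ≈ -1.7174e+5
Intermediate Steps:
(-82 - 809)*((-129 - 642)/(-762 + 758)) = -(-686961)/(-4) = -(-686961)*(-1)/4 = -891*771/4 = -686961/4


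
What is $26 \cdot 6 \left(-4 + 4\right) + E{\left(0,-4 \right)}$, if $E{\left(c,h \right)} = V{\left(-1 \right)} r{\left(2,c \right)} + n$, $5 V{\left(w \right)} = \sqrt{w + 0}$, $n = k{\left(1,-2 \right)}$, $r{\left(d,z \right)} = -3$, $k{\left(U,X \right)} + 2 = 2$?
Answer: $- \frac{3 i}{5} \approx - 0.6 i$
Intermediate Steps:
$k{\left(U,X \right)} = 0$ ($k{\left(U,X \right)} = -2 + 2 = 0$)
$n = 0$
$V{\left(w \right)} = \frac{\sqrt{w}}{5}$ ($V{\left(w \right)} = \frac{\sqrt{w + 0}}{5} = \frac{\sqrt{w}}{5}$)
$E{\left(c,h \right)} = - \frac{3 i}{5}$ ($E{\left(c,h \right)} = \frac{\sqrt{-1}}{5} \left(-3\right) + 0 = \frac{i}{5} \left(-3\right) + 0 = - \frac{3 i}{5} + 0 = - \frac{3 i}{5}$)
$26 \cdot 6 \left(-4 + 4\right) + E{\left(0,-4 \right)} = 26 \cdot 6 \left(-4 + 4\right) - \frac{3 i}{5} = 26 \cdot 6 \cdot 0 - \frac{3 i}{5} = 26 \cdot 0 - \frac{3 i}{5} = 0 - \frac{3 i}{5} = - \frac{3 i}{5}$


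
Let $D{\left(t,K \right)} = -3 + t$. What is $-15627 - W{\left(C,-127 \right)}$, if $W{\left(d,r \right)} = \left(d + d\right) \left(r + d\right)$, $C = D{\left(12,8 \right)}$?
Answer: $-13503$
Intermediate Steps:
$C = 9$ ($C = -3 + 12 = 9$)
$W{\left(d,r \right)} = 2 d \left(d + r\right)$
$-15627 - W{\left(C,-127 \right)} = -15627 - 2 \cdot 9 \left(9 - 127\right) = -15627 - 2 \cdot 9 \left(-118\right) = -15627 - -2124 = -15627 + 2124 = -13503$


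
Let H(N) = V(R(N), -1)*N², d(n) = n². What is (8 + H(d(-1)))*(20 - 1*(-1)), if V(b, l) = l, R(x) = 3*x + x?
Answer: 147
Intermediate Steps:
R(x) = 4*x
H(N) = -N²
(8 + H(d(-1)))*(20 - 1*(-1)) = (8 - ((-1)²)²)*(20 - 1*(-1)) = (8 - 1*1²)*(20 + 1) = (8 - 1*1)*21 = (8 - 1)*21 = 7*21 = 147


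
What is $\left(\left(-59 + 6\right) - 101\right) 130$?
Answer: $-20020$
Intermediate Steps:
$\left(\left(-59 + 6\right) - 101\right) 130 = \left(-53 - 101\right) 130 = \left(-154\right) 130 = -20020$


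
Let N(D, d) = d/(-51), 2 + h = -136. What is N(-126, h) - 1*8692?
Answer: -147718/17 ≈ -8689.3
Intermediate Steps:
h = -138 (h = -2 - 136 = -138)
N(D, d) = -d/51 (N(D, d) = d*(-1/51) = -d/51)
N(-126, h) - 1*8692 = -1/51*(-138) - 1*8692 = 46/17 - 8692 = -147718/17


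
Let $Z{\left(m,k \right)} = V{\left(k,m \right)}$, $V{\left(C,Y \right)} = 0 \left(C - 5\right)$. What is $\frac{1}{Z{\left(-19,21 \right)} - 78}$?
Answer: $- \frac{1}{78} \approx -0.012821$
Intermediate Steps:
$V{\left(C,Y \right)} = 0$ ($V{\left(C,Y \right)} = 0 \left(-5 + C\right) = 0$)
$Z{\left(m,k \right)} = 0$
$\frac{1}{Z{\left(-19,21 \right)} - 78} = \frac{1}{0 - 78} = \frac{1}{-78} = - \frac{1}{78}$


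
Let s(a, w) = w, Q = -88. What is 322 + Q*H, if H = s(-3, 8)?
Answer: -382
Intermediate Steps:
H = 8
322 + Q*H = 322 - 88*8 = 322 - 704 = -382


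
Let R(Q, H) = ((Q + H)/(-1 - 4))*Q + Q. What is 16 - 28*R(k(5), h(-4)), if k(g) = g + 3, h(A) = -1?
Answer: 528/5 ≈ 105.60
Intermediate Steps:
k(g) = 3 + g
R(Q, H) = Q + Q*(-H/5 - Q/5) (R(Q, H) = ((H + Q)/(-5))*Q + Q = ((H + Q)*(-⅕))*Q + Q = (-H/5 - Q/5)*Q + Q = Q*(-H/5 - Q/5) + Q = Q + Q*(-H/5 - Q/5))
16 - 28*R(k(5), h(-4)) = 16 - 28*(3 + 5)*(5 - 1*(-1) - (3 + 5))/5 = 16 - 28*8*(5 + 1 - 1*8)/5 = 16 - 28*8*(5 + 1 - 8)/5 = 16 - 28*8*(-2)/5 = 16 - 28*(-16/5) = 16 + 448/5 = 528/5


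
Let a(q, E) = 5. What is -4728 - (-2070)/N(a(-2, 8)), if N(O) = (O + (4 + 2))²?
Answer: -570018/121 ≈ -4710.9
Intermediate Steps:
N(O) = (6 + O)² (N(O) = (O + 6)² = (6 + O)²)
-4728 - (-2070)/N(a(-2, 8)) = -4728 - (-2070)/((6 + 5)²) = -4728 - (-2070)/(11²) = -4728 - (-2070)/121 = -4728 - 1*(-2070/121) = -4728 + 2070/121 = -570018/121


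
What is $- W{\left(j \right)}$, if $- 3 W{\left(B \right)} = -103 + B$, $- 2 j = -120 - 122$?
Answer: $6$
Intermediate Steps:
$j = 121$ ($j = - \frac{-120 - 122}{2} = \left(- \frac{1}{2}\right) \left(-242\right) = 121$)
$W{\left(B \right)} = \frac{103}{3} - \frac{B}{3}$ ($W{\left(B \right)} = - \frac{-103 + B}{3} = \frac{103}{3} - \frac{B}{3}$)
$- W{\left(j \right)} = - (\frac{103}{3} - \frac{121}{3}) = \left(-1\right) \left(-6\right) = 6$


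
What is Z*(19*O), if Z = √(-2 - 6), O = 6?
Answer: 228*I*√2 ≈ 322.44*I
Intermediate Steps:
Z = 2*I*√2 (Z = √(-8) = 2*I*√2 ≈ 2.8284*I)
Z*(19*O) = (2*I*√2)*(19*6) = (2*I*√2)*114 = 228*I*√2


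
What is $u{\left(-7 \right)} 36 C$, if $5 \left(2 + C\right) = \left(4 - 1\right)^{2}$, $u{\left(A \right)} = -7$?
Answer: $\frac{252}{5} \approx 50.4$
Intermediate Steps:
$C = - \frac{1}{5}$ ($C = -2 + \frac{\left(4 - 1\right)^{2}}{5} = -2 + \frac{3^{2}}{5} = -2 + \frac{1}{5} \cdot 9 = -2 + \frac{9}{5} = - \frac{1}{5} \approx -0.2$)
$u{\left(-7 \right)} 36 C = \left(-7\right) 36 \left(- \frac{1}{5}\right) = \left(-252\right) \left(- \frac{1}{5}\right) = \frac{252}{5}$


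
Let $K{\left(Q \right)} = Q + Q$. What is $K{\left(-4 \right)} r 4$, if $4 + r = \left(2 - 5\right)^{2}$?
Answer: $-160$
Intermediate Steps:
$K{\left(Q \right)} = 2 Q$
$r = 5$ ($r = -4 + \left(2 - 5\right)^{2} = -4 + \left(-3\right)^{2} = -4 + 9 = 5$)
$K{\left(-4 \right)} r 4 = 2 \left(-4\right) 5 \cdot 4 = \left(-8\right) 5 \cdot 4 = \left(-40\right) 4 = -160$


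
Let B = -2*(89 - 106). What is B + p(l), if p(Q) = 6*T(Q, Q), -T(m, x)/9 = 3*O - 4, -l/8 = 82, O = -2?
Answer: 574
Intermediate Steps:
l = -656 (l = -8*82 = -656)
T(m, x) = 90 (T(m, x) = -9*(3*(-2) - 4) = -9*(-6 - 4) = -9*(-10) = 90)
B = 34 (B = -2*(-17) = 34)
p(Q) = 540 (p(Q) = 6*90 = 540)
B + p(l) = 34 + 540 = 574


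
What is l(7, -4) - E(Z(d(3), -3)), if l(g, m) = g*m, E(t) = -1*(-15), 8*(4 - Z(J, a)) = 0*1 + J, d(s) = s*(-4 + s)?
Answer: -43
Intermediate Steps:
Z(J, a) = 4 - J/8 (Z(J, a) = 4 - (0*1 + J)/8 = 4 - (0 + J)/8 = 4 - J/8)
E(t) = 15
l(7, -4) - E(Z(d(3), -3)) = 7*(-4) - 1*15 = -28 - 15 = -43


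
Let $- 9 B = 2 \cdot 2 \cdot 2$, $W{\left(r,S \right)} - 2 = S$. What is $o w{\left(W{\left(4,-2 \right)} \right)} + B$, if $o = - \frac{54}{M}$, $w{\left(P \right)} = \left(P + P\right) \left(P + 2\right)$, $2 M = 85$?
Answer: $- \frac{8}{9} \approx -0.88889$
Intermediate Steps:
$W{\left(r,S \right)} = 2 + S$
$B = - \frac{8}{9}$ ($B = - \frac{2 \cdot 2 \cdot 2}{9} = - \frac{4 \cdot 2}{9} = \left(- \frac{1}{9}\right) 8 = - \frac{8}{9} \approx -0.88889$)
$M = \frac{85}{2}$ ($M = \frac{1}{2} \cdot 85 = \frac{85}{2} \approx 42.5$)
$w{\left(P \right)} = 2 P \left(2 + P\right)$
$o = - \frac{108}{85}$ ($o = - \frac{54}{\frac{85}{2}} = \left(-54\right) \frac{2}{85} = - \frac{108}{85} \approx -1.2706$)
$o w{\left(W{\left(4,-2 \right)} \right)} + B = - \frac{108 \cdot 2 \left(2 - 2\right) \left(2 + \left(2 - 2\right)\right)}{85} - \frac{8}{9} = - \frac{108 \cdot 2 \cdot 0 \left(2 + 0\right)}{85} - \frac{8}{9} = - \frac{108 \cdot 2 \cdot 0 \cdot 2}{85} - \frac{8}{9} = \left(- \frac{108}{85}\right) 0 - \frac{8}{9} = 0 - \frac{8}{9} = - \frac{8}{9}$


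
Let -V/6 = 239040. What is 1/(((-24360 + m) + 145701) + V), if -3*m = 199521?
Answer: -1/1379406 ≈ -7.2495e-7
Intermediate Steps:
m = -66507 (m = -1/3*199521 = -66507)
V = -1434240 (V = -6*239040 = -1434240)
1/(((-24360 + m) + 145701) + V) = 1/(((-24360 - 66507) + 145701) - 1434240) = 1/((-90867 + 145701) - 1434240) = 1/(54834 - 1434240) = 1/(-1379406) = -1/1379406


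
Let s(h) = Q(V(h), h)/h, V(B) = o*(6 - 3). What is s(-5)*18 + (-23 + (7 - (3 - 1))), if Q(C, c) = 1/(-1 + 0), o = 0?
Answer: -72/5 ≈ -14.400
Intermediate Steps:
V(B) = 0 (V(B) = 0*(6 - 3) = 0*3 = 0)
Q(C, c) = -1 (Q(C, c) = 1/(-1) = -1)
s(h) = -1/h
s(-5)*18 + (-23 + (7 - (3 - 1))) = -1/(-5)*18 + (-23 + (7 - (3 - 1))) = -1*(-⅕)*18 + (-23 + (7 - 1*2)) = (⅕)*18 + (-23 + (7 - 2)) = 18/5 + (-23 + 5) = 18/5 - 18 = -72/5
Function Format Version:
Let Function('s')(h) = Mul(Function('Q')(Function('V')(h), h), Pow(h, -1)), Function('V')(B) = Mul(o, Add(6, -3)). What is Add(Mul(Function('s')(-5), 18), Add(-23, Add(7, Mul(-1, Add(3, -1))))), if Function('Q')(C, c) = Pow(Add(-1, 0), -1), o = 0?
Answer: Rational(-72, 5) ≈ -14.400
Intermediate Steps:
Function('V')(B) = 0 (Function('V')(B) = Mul(0, Add(6, -3)) = Mul(0, 3) = 0)
Function('Q')(C, c) = -1 (Function('Q')(C, c) = Pow(-1, -1) = -1)
Function('s')(h) = Mul(-1, Pow(h, -1))
Add(Mul(Function('s')(-5), 18), Add(-23, Add(7, Mul(-1, Add(3, -1))))) = Add(Mul(Mul(-1, Pow(-5, -1)), 18), Add(-23, Add(7, Mul(-1, Add(3, -1))))) = Add(Mul(Mul(-1, Rational(-1, 5)), 18), Add(-23, Add(7, Mul(-1, 2)))) = Add(Mul(Rational(1, 5), 18), Add(-23, Add(7, -2))) = Add(Rational(18, 5), Add(-23, 5)) = Add(Rational(18, 5), -18) = Rational(-72, 5)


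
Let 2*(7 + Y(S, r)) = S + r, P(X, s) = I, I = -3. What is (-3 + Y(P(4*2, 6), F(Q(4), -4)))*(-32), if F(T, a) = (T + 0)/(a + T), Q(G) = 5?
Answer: 288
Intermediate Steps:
P(X, s) = -3
F(T, a) = T/(T + a)
Y(S, r) = -7 + S/2 + r/2 (Y(S, r) = -7 + (S + r)/2 = -7 + (S/2 + r/2) = -7 + S/2 + r/2)
(-3 + Y(P(4*2, 6), F(Q(4), -4)))*(-32) = (-3 + (-7 + (½)*(-3) + (5/(5 - 4))/2))*(-32) = (-3 + (-7 - 3/2 + (5/1)/2))*(-32) = (-3 + (-7 - 3/2 + (5*1)/2))*(-32) = (-3 + (-7 - 3/2 + (½)*5))*(-32) = (-3 + (-7 - 3/2 + 5/2))*(-32) = (-3 - 6)*(-32) = -9*(-32) = 288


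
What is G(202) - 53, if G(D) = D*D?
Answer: 40751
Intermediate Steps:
G(D) = D²
G(202) - 53 = 202² - 53 = 40804 - 53 = 40751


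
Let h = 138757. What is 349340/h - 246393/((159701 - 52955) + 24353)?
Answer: 11609371159/18190903943 ≈ 0.63820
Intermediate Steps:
349340/h - 246393/((159701 - 52955) + 24353) = 349340/138757 - 246393/((159701 - 52955) + 24353) = 349340*(1/138757) - 246393/(106746 + 24353) = 349340/138757 - 246393/131099 = 11609371159/18190903943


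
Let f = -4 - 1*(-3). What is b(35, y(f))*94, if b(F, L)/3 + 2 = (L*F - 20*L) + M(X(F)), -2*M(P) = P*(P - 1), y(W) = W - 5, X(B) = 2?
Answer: -26226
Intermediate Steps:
f = -1 (f = -4 + 3 = -1)
y(W) = -5 + W
M(P) = -P*(-1 + P)/2 (M(P) = -P*(P - 1)/2 = -P*(-1 + P)/2)
b(F, L) = -9 - 60*L + 3*F*L (b(F, L) = -6 + 3*((L*F - 20*L) + (½)*2*(1 - 1*2)) = -6 + 3*((F*L - 20*L) + (½)*2*(1 - 2)) = -6 + 3*((-20*L + F*L) + (½)*2*(-1)) = -6 + 3*((-20*L + F*L) - 1) = -6 + 3*(-1 - 20*L + F*L) = -6 + (-3 - 60*L + 3*F*L) = -9 - 60*L + 3*F*L)
b(35, y(f))*94 = (-9 - 60*(-5 - 1) + 3*35*(-5 - 1))*94 = (-9 - 60*(-6) + 3*35*(-6))*94 = (-9 + 360 - 630)*94 = -279*94 = -26226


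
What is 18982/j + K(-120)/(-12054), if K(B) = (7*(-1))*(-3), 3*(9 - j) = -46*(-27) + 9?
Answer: -2724019/58548 ≈ -46.526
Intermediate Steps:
j = -408 (j = 9 - (-46*(-27) + 9)/3 = 9 - (1242 + 9)/3 = 9 - ⅓*1251 = 9 - 417 = -408)
K(B) = 21 (K(B) = -7*(-3) = 21)
18982/j + K(-120)/(-12054) = 18982/(-408) + 21/(-12054) = 18982*(-1/408) + 21*(-1/12054) = -9491/204 - 1/574 = -2724019/58548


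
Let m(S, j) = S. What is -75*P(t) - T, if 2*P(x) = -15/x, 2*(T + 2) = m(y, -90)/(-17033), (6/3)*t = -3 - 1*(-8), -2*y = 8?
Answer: 3866489/17033 ≈ 227.00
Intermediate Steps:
y = -4 (y = -½*8 = -4)
t = 5/2 (t = (-3 - 1*(-8))/2 = (-3 + 8)/2 = (½)*5 = 5/2 ≈ 2.5000)
T = -34064/17033 (T = -2 + (-4/(-17033))/2 = -2 + (-4*(-1/17033))/2 = -2 + (½)*(4/17033) = -2 + 2/17033 = -34064/17033 ≈ -1.9999)
P(x) = -15/(2*x) (P(x) = (-15/x)/2 = -15/(2*x))
-75*P(t) - T = -(-1125)/(2*5/2) - 1*(-34064/17033) = -(-1125)*2/(2*5) + 34064/17033 = -75*(-3) + 34064/17033 = 225 + 34064/17033 = 3866489/17033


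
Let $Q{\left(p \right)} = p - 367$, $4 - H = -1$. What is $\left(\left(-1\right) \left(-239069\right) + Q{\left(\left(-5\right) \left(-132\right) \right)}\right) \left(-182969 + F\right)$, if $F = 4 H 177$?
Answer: $-42948484298$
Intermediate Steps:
$H = 5$ ($H = 4 - -1 = 4 + 1 = 5$)
$Q{\left(p \right)} = -367 + p$
$F = 3540$ ($F = 4 \cdot 5 \cdot 177 = 4 \cdot 885 = 3540$)
$\left(\left(-1\right) \left(-239069\right) + Q{\left(\left(-5\right) \left(-132\right) \right)}\right) \left(-182969 + F\right) = \left(\left(-1\right) \left(-239069\right) - -293\right) \left(-182969 + 3540\right) = \left(239069 + \left(-367 + 660\right)\right) \left(-179429\right) = \left(239069 + 293\right) \left(-179429\right) = 239362 \left(-179429\right) = -42948484298$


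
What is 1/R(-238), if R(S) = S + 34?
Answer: -1/204 ≈ -0.0049020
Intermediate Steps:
R(S) = 34 + S
1/R(-238) = 1/(34 - 238) = 1/(-204) = -1/204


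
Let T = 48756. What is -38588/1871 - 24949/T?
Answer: -1928076107/91222476 ≈ -21.136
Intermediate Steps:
-38588/1871 - 24949/T = -38588/1871 - 24949/48756 = -1928076107/91222476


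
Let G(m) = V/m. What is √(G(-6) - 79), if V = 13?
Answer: I*√2922/6 ≈ 9.0092*I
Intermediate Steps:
G(m) = 13/m
√(G(-6) - 79) = √(13/(-6) - 79) = √(13*(-⅙) - 79) = √(-13/6 - 79) = √(-487/6) = I*√2922/6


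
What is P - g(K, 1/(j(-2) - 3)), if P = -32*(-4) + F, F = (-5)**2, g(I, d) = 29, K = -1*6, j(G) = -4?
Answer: 124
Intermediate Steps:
K = -6
F = 25
P = 153 (P = -32*(-4) + 25 = 128 + 25 = 153)
P - g(K, 1/(j(-2) - 3)) = 153 - 1*29 = 153 - 29 = 124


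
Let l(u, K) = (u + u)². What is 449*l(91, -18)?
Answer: 14872676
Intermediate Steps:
l(u, K) = 4*u² (l(u, K) = (2*u)² = 4*u²)
449*l(91, -18) = 449*(4*91²) = 449*(4*8281) = 449*33124 = 14872676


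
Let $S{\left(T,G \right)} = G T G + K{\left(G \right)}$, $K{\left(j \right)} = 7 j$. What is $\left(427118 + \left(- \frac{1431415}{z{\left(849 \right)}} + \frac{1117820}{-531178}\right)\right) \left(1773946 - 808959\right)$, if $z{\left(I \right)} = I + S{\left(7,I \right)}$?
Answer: $\frac{553063035993844522780951}{1341861598011} \approx 4.1216 \cdot 10^{11}$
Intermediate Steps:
$S{\left(T,G \right)} = 7 G + T G^{2}$ ($S{\left(T,G \right)} = G T G + 7 G = T G^{2} + 7 G = 7 G + T G^{2}$)
$z{\left(I \right)} = I + I \left(7 + 7 I\right)$ ($z{\left(I \right)} = I + I \left(7 + I 7\right) = I + I \left(7 + 7 I\right)$)
$\left(427118 + \left(- \frac{1431415}{z{\left(849 \right)}} + \frac{1117820}{-531178}\right)\right) \left(1773946 - 808959\right) = \left(427118 - \left(\frac{558910}{265589} + 1431415 \frac{1}{849 \left(8 + 7 \cdot 849\right)}\right)\right) \left(1773946 - 808959\right) = \left(427118 - \left(\frac{558910}{265589} + \frac{1431415}{849 \left(8 + 5943\right)}\right)\right) 964987 = \left(427118 - \left(\frac{558910}{265589} + \frac{1431415}{849 \cdot 5951}\right)\right) 964987 = \left(427118 - \left(\frac{558910}{265589} + \frac{1431415}{5052399}\right)\right) 964987 = \left(427118 - \frac{3204004403525}{1341861598011}\right) 964987 = \frac{573130038014858773}{1341861598011} \cdot 964987 = \frac{553063035993844522780951}{1341861598011}$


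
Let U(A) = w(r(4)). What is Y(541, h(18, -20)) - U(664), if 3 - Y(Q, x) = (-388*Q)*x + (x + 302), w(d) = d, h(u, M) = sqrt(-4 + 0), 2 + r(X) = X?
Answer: -301 + 419814*I ≈ -301.0 + 4.1981e+5*I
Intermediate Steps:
r(X) = -2 + X
h(u, M) = 2*I (h(u, M) = sqrt(-4) = 2*I)
U(A) = 2 (U(A) = -2 + 4 = 2)
Y(Q, x) = -299 - x + 388*Q*x (Y(Q, x) = 3 - ((-388*Q)*x + (x + 302)) = 3 - (-388*Q*x + (302 + x)) = 3 - (302 + x - 388*Q*x) = 3 + (-302 - x + 388*Q*x) = -299 - x + 388*Q*x)
Y(541, h(18, -20)) - U(664) = (-299 - 2*I + 388*541*(2*I)) - 1*2 = (-299 - 2*I + 419816*I) - 2 = (-299 + 419814*I) - 2 = -301 + 419814*I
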